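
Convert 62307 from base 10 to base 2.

Using repeated division by 2:
62307 ÷ 2 = 31153 remainder 1
31153 ÷ 2 = 15576 remainder 1
15576 ÷ 2 = 7788 remainder 0
7788 ÷ 2 = 3894 remainder 0
3894 ÷ 2 = 1947 remainder 0
1947 ÷ 2 = 973 remainder 1
973 ÷ 2 = 486 remainder 1
486 ÷ 2 = 243 remainder 0
243 ÷ 2 = 121 remainder 1
121 ÷ 2 = 60 remainder 1
60 ÷ 2 = 30 remainder 0
30 ÷ 2 = 15 remainder 0
15 ÷ 2 = 7 remainder 1
7 ÷ 2 = 3 remainder 1
3 ÷ 2 = 1 remainder 1
1 ÷ 2 = 0 remainder 1
Reading remainders bottom to top: 1111001101100011



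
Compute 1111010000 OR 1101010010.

OR: 1 when either bit is 1
  1111010000
| 1101010010
------------
  1111010010
Decimal: 976 | 850 = 978



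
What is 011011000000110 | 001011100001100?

OR: 1 when either bit is 1
  011011000000110
| 001011100001100
-----------------
  011011100001110
Decimal: 13830 | 5900 = 14094



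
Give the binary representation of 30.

Using repeated division by 2:
30 ÷ 2 = 15 remainder 0
15 ÷ 2 = 7 remainder 1
7 ÷ 2 = 3 remainder 1
3 ÷ 2 = 1 remainder 1
1 ÷ 2 = 0 remainder 1
Reading remainders bottom to top: 11110



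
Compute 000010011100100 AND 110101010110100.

AND: 1 only when both bits are 1
  000010011100100
& 110101010110100
-----------------
  000000010100100
Decimal: 1252 & 27316 = 164



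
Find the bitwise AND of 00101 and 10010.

AND: 1 only when both bits are 1
  00101
& 10010
-------
  00000
Decimal: 5 & 18 = 0



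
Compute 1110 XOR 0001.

XOR: 1 when bits differ
  1110
^ 0001
------
  1111
Decimal: 14 ^ 1 = 15



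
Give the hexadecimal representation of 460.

Using repeated division by 16 (digits 10–15 are A–F):
460 ÷ 16 = 28 remainder 12 (C)
28 ÷ 16 = 1 remainder 12 (C)
1 ÷ 16 = 0 remainder 1
Reading remainders bottom to top: 1CC



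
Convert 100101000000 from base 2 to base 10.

Sum of powers of 2 for each 1-bit:
2^6 + 2^8 + 2^11
= 64 + 256 + 2048
= 2368



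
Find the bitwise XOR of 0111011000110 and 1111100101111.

XOR: 1 when bits differ
  0111011000110
^ 1111100101111
---------------
  1000111101001
Decimal: 3782 ^ 7983 = 4585



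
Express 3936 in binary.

Using repeated division by 2:
3936 ÷ 2 = 1968 remainder 0
1968 ÷ 2 = 984 remainder 0
984 ÷ 2 = 492 remainder 0
492 ÷ 2 = 246 remainder 0
246 ÷ 2 = 123 remainder 0
123 ÷ 2 = 61 remainder 1
61 ÷ 2 = 30 remainder 1
30 ÷ 2 = 15 remainder 0
15 ÷ 2 = 7 remainder 1
7 ÷ 2 = 3 remainder 1
3 ÷ 2 = 1 remainder 1
1 ÷ 2 = 0 remainder 1
Reading remainders bottom to top: 111101100000



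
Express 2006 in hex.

Using repeated division by 16 (digits 10–15 are A–F):
2006 ÷ 16 = 125 remainder 6
125 ÷ 16 = 7 remainder 13 (D)
7 ÷ 16 = 0 remainder 7
Reading remainders bottom to top: 7D6



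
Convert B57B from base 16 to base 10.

Expand by place value (powers of 16):
Digit values: B = 11
B57B = 11 × 16^3 + 5 × 16^2 + 7 × 16^1 + 11 × 16^0
= 11 × 4096 + 5 × 256 + 7 × 16 + 11 × 1
= 45056 + 1280 + 112 + 11
= 46459



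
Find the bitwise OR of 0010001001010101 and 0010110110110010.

OR: 1 when either bit is 1
  0010001001010101
| 0010110110110010
------------------
  0010111111110111
Decimal: 8789 | 11698 = 12279



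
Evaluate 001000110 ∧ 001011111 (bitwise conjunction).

AND: 1 only when both bits are 1
  001000110
& 001011111
-----------
  001000110
Decimal: 70 & 95 = 70



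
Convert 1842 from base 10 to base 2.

Using repeated division by 2:
1842 ÷ 2 = 921 remainder 0
921 ÷ 2 = 460 remainder 1
460 ÷ 2 = 230 remainder 0
230 ÷ 2 = 115 remainder 0
115 ÷ 2 = 57 remainder 1
57 ÷ 2 = 28 remainder 1
28 ÷ 2 = 14 remainder 0
14 ÷ 2 = 7 remainder 0
7 ÷ 2 = 3 remainder 1
3 ÷ 2 = 1 remainder 1
1 ÷ 2 = 0 remainder 1
Reading remainders bottom to top: 11100110010



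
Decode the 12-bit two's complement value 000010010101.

Binary: 000010010101
Sign bit: 0 (non-negative)
Read directly as an unsigned value:
000010010101 = 128 + 16 + 4 + 1 = 149
Value: 149



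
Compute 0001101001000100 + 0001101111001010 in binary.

Add column by column from the right: bit + bit + carry-in; write the sum mod 2, carry 1 when the sum is 2 or 3.
carry:  0011011110000000
        0001101001000100
+       0001101111001010
------------------------
       00011011000001110
(the carry out of the leftmost column, 0, becomes the leading bit)
Decimal check:
  0001101001000100 = 4096 + 2048 + 512 + 64 + 4 = 6724
  0001101111001010 = 4096 + 2048 + 512 + 256 + 128 + 64 + 8 + 2 = 7114
  6724 + 7114 = 13838, and 00011011000001110 = 8192 + 4096 + 1024 + 512 + 8 + 4 + 2 = 13838 ✓



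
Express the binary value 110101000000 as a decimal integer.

Sum of powers of 2 for each 1-bit:
2^6 + 2^8 + 2^10 + 2^11
= 64 + 256 + 1024 + 2048
= 3392



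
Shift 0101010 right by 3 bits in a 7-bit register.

Original: 0101010 (decimal 42)
Shift right by 3 positions
Drop the 3 low bits; fill with zeros on the left
Result: 0000101 (decimal 5)
Equivalent: 42 >> 3 = 42 ÷ 2^3 = 5



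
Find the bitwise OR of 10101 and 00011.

OR: 1 when either bit is 1
  10101
| 00011
-------
  10111
Decimal: 21 | 3 = 23



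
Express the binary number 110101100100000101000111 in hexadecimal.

Group into 4-bit nibbles from right:
  1101 = D
  0110 = 6
  0100 = 4
  0001 = 1
  0100 = 4
  0111 = 7
Result: D64147



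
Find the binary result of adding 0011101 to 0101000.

Add column by column from the right: bit + bit + carry-in; write the sum mod 2, carry 1 when the sum is 2 or 3.
carry:  1110000
        0011101
+       0101000
---------------
       01000101
(the carry out of the leftmost column, 0, becomes the leading bit)
Decimal check:
  0011101 = 16 + 8 + 4 + 1 = 29
  0101000 = 32 + 8 = 40
  29 + 40 = 69, and 01000101 = 64 + 4 + 1 = 69 ✓



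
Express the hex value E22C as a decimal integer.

Expand by place value (powers of 16):
Digit values: E = 14, C = 12
E22C = 14 × 16^3 + 2 × 16^2 + 2 × 16^1 + 12 × 16^0
= 14 × 4096 + 2 × 256 + 2 × 16 + 12 × 1
= 57344 + 512 + 32 + 12
= 57900



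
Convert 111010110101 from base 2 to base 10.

Sum of powers of 2 for each 1-bit:
2^0 + 2^2 + 2^4 + 2^5 + 2^7 + 2^9 + 2^10 + 2^11
= 1 + 4 + 16 + 32 + 128 + 512 + 1024 + 2048
= 3765



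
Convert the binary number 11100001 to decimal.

Sum of powers of 2 for each 1-bit:
2^0 + 2^5 + 2^6 + 2^7
= 1 + 32 + 64 + 128
= 225



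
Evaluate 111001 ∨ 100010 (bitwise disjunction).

OR: 1 when either bit is 1
  111001
| 100010
--------
  111011
Decimal: 57 | 34 = 59



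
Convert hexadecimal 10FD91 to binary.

Convert each hex digit to 4 bits:
  1 = 0001
  0 = 0000
  F = 1111
  D = 1101
  9 = 1001
  1 = 0001
Concatenate: 000100001111110110010001



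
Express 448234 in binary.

Using repeated division by 2:
448234 ÷ 2 = 224117 remainder 0
224117 ÷ 2 = 112058 remainder 1
112058 ÷ 2 = 56029 remainder 0
56029 ÷ 2 = 28014 remainder 1
28014 ÷ 2 = 14007 remainder 0
14007 ÷ 2 = 7003 remainder 1
7003 ÷ 2 = 3501 remainder 1
3501 ÷ 2 = 1750 remainder 1
1750 ÷ 2 = 875 remainder 0
875 ÷ 2 = 437 remainder 1
437 ÷ 2 = 218 remainder 1
218 ÷ 2 = 109 remainder 0
109 ÷ 2 = 54 remainder 1
54 ÷ 2 = 27 remainder 0
27 ÷ 2 = 13 remainder 1
13 ÷ 2 = 6 remainder 1
6 ÷ 2 = 3 remainder 0
3 ÷ 2 = 1 remainder 1
1 ÷ 2 = 0 remainder 1
Reading remainders bottom to top: 1101101011011101010



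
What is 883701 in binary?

Using repeated division by 2:
883701 ÷ 2 = 441850 remainder 1
441850 ÷ 2 = 220925 remainder 0
220925 ÷ 2 = 110462 remainder 1
110462 ÷ 2 = 55231 remainder 0
55231 ÷ 2 = 27615 remainder 1
27615 ÷ 2 = 13807 remainder 1
13807 ÷ 2 = 6903 remainder 1
6903 ÷ 2 = 3451 remainder 1
3451 ÷ 2 = 1725 remainder 1
1725 ÷ 2 = 862 remainder 1
862 ÷ 2 = 431 remainder 0
431 ÷ 2 = 215 remainder 1
215 ÷ 2 = 107 remainder 1
107 ÷ 2 = 53 remainder 1
53 ÷ 2 = 26 remainder 1
26 ÷ 2 = 13 remainder 0
13 ÷ 2 = 6 remainder 1
6 ÷ 2 = 3 remainder 0
3 ÷ 2 = 1 remainder 1
1 ÷ 2 = 0 remainder 1
Reading remainders bottom to top: 11010111101111110101



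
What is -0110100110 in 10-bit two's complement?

Original: 0110100110
Step 1 - Invert all bits: 1001011001
Step 2 - Add 1: 1001011010
Verification: 0110100110 + 1001011010 = 10000000000; discarding the end carry (carry out of the top bit) leaves the 10-bit value 0000000000, as required for x + (-x)



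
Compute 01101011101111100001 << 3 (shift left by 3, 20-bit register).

Original: 01101011101111100001 (decimal 441313)
Shift left by 3 positions
Append 3 zeros on the right and drop the 3 high bits that overflow the 20-bit width
Result: 01011101111100001000 (decimal 384776)
Equivalent: 441313 << 3 = 441313 × 2^3 = 3530504, truncated to 20 bits = 384776



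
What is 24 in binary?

Using repeated division by 2:
24 ÷ 2 = 12 remainder 0
12 ÷ 2 = 6 remainder 0
6 ÷ 2 = 3 remainder 0
3 ÷ 2 = 1 remainder 1
1 ÷ 2 = 0 remainder 1
Reading remainders bottom to top: 11000



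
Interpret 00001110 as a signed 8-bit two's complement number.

Binary: 00001110
Sign bit: 0 (non-negative)
Read directly as an unsigned value:
00001110 = 8 + 4 + 2 = 14
Value: 14



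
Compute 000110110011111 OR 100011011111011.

OR: 1 when either bit is 1
  000110110011111
| 100011011111011
-----------------
  100111111111111
Decimal: 3487 | 18171 = 20479



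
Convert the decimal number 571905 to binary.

Using repeated division by 2:
571905 ÷ 2 = 285952 remainder 1
285952 ÷ 2 = 142976 remainder 0
142976 ÷ 2 = 71488 remainder 0
71488 ÷ 2 = 35744 remainder 0
35744 ÷ 2 = 17872 remainder 0
17872 ÷ 2 = 8936 remainder 0
8936 ÷ 2 = 4468 remainder 0
4468 ÷ 2 = 2234 remainder 0
2234 ÷ 2 = 1117 remainder 0
1117 ÷ 2 = 558 remainder 1
558 ÷ 2 = 279 remainder 0
279 ÷ 2 = 139 remainder 1
139 ÷ 2 = 69 remainder 1
69 ÷ 2 = 34 remainder 1
34 ÷ 2 = 17 remainder 0
17 ÷ 2 = 8 remainder 1
8 ÷ 2 = 4 remainder 0
4 ÷ 2 = 2 remainder 0
2 ÷ 2 = 1 remainder 0
1 ÷ 2 = 0 remainder 1
Reading remainders bottom to top: 10001011101000000001



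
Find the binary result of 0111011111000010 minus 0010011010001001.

Method 1 - Direct subtraction (column by column from the right: bit − bit − borrow-in; if negative, add 2 and borrow 1 from the next column):
borrow: 0000000001110010
        0111011111000010
-       0010011010001001
------------------------
        0101000100111001

Method 2 - Add two's complement:
Two's complement of 0010011010001001: invert → 1101100101110110, add 1 → 1101100101110111
  0111011111000010
+ 1101100101110111
------------------
 10101000100111001  (end carry out of the top bit = 1)
Discarding the end carry: 0101000100111001
Decimal check:
  0111011111000010 = 16384 + 8192 + 4096 + 1024 + 512 + 256 + 128 + 64 + 2 = 30658
  0010011010001001 = 8192 + 1024 + 512 + 128 + 8 + 1 = 9865
  30658 - 9865 = 20793, and 0101000100111001 = 16384 + 4096 + 256 + 32 + 16 + 8 + 1 = 20793 ✓



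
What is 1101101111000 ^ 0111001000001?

XOR: 1 when bits differ
  1101101111000
^ 0111001000001
---------------
  1010100111001
Decimal: 7032 ^ 3649 = 5433



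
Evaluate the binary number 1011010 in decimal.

Sum of powers of 2 for each 1-bit:
2^1 + 2^3 + 2^4 + 2^6
= 2 + 8 + 16 + 64
= 90



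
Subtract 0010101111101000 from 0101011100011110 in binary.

Method 1 - Direct subtraction (column by column from the right: bit − bit − borrow-in; if negative, add 2 and borrow 1 from the next column):
borrow: 0101011111000000
        0101011100011110
-       0010101111101000
------------------------
        0010101100110110

Method 2 - Add two's complement:
Two's complement of 0010101111101000: invert → 1101010000010111, add 1 → 1101010000011000
  0101011100011110
+ 1101010000011000
------------------
 10010101100110110  (end carry out of the top bit = 1)
Discarding the end carry: 0010101100110110
Decimal check:
  0101011100011110 = 16384 + 4096 + 1024 + 512 + 256 + 16 + 8 + 4 + 2 = 22302
  0010101111101000 = 8192 + 2048 + 512 + 256 + 128 + 64 + 32 + 8 = 11240
  22302 - 11240 = 11062, and 0010101100110110 = 8192 + 2048 + 512 + 256 + 32 + 16 + 4 + 2 = 11062 ✓



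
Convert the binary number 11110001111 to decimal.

Sum of powers of 2 for each 1-bit:
2^0 + 2^1 + 2^2 + 2^3 + 2^7 + 2^8 + 2^9 + 2^10
= 1 + 2 + 4 + 8 + 128 + 256 + 512 + 1024
= 1935



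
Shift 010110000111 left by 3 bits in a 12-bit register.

Original: 010110000111 (decimal 1415)
Shift left by 3 positions
Append 3 zeros on the right and drop the 3 high bits that overflow the 12-bit width
Result: 110000111000 (decimal 3128)
Equivalent: 1415 << 3 = 1415 × 2^3 = 11320, truncated to 12 bits = 3128



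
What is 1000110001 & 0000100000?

AND: 1 only when both bits are 1
  1000110001
& 0000100000
------------
  0000100000
Decimal: 561 & 32 = 32



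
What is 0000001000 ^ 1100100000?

XOR: 1 when bits differ
  0000001000
^ 1100100000
------------
  1100101000
Decimal: 8 ^ 800 = 808



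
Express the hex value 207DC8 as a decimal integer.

Expand by place value (powers of 16):
Digit values: D = 13, C = 12
207DC8 = 2 × 16^5 + 0 × 16^4 + 7 × 16^3 + 13 × 16^2 + 12 × 16^1 + 8 × 16^0
= 2 × 1048576 + 0 × 65536 + 7 × 4096 + 13 × 256 + 12 × 16 + 8 × 1
= 2097152 + 0 + 28672 + 3328 + 192 + 8
= 2129352



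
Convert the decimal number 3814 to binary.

Using repeated division by 2:
3814 ÷ 2 = 1907 remainder 0
1907 ÷ 2 = 953 remainder 1
953 ÷ 2 = 476 remainder 1
476 ÷ 2 = 238 remainder 0
238 ÷ 2 = 119 remainder 0
119 ÷ 2 = 59 remainder 1
59 ÷ 2 = 29 remainder 1
29 ÷ 2 = 14 remainder 1
14 ÷ 2 = 7 remainder 0
7 ÷ 2 = 3 remainder 1
3 ÷ 2 = 1 remainder 1
1 ÷ 2 = 0 remainder 1
Reading remainders bottom to top: 111011100110



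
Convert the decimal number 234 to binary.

Using repeated division by 2:
234 ÷ 2 = 117 remainder 0
117 ÷ 2 = 58 remainder 1
58 ÷ 2 = 29 remainder 0
29 ÷ 2 = 14 remainder 1
14 ÷ 2 = 7 remainder 0
7 ÷ 2 = 3 remainder 1
3 ÷ 2 = 1 remainder 1
1 ÷ 2 = 0 remainder 1
Reading remainders bottom to top: 11101010



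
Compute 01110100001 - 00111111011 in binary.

Method 1 - Direct subtraction (column by column from the right: bit − bit − borrow-in; if negative, add 2 and borrow 1 from the next column):
borrow: 01111111100
        01110100001
-       00111111011
-------------------
        00110100110

Method 2 - Add two's complement:
Two's complement of 00111111011: invert → 11000000100, add 1 → 11000000101
  01110100001
+ 11000000101
-------------
 100110100110  (end carry out of the top bit = 1)
Discarding the end carry: 00110100110
Decimal check:
  01110100001 = 512 + 256 + 128 + 32 + 1 = 929
  00111111011 = 256 + 128 + 64 + 32 + 16 + 8 + 2 + 1 = 507
  929 - 507 = 422, and 00110100110 = 256 + 128 + 32 + 4 + 2 = 422 ✓



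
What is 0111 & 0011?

AND: 1 only when both bits are 1
  0111
& 0011
------
  0011
Decimal: 7 & 3 = 3



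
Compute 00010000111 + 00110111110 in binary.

Add column by column from the right: bit + bit + carry-in; write the sum mod 2, carry 1 when the sum is 2 or 3.
carry:  01101111100
        00010000111
+       00110111110
-------------------
       001001000101
(the carry out of the leftmost column, 0, becomes the leading bit)
Decimal check:
  00010000111 = 128 + 4 + 2 + 1 = 135
  00110111110 = 256 + 128 + 32 + 16 + 8 + 4 + 2 = 446
  135 + 446 = 581, and 001001000101 = 512 + 64 + 4 + 1 = 581 ✓



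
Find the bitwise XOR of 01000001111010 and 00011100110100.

XOR: 1 when bits differ
  01000001111010
^ 00011100110100
----------------
  01011101001110
Decimal: 4218 ^ 1844 = 5966



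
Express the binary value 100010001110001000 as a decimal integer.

Sum of powers of 2 for each 1-bit:
2^3 + 2^7 + 2^8 + 2^9 + 2^13 + 2^17
= 8 + 128 + 256 + 512 + 8192 + 131072
= 140168



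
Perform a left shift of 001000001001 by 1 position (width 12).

Original: 001000001001 (decimal 521)
Shift left by 1 position
Append 1 zero on the right
Result: 010000010010 (decimal 1042)
Equivalent: 521 << 1 = 521 × 2^1 = 1042



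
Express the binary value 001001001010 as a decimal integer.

Sum of powers of 2 for each 1-bit:
2^1 + 2^3 + 2^6 + 2^9
= 2 + 8 + 64 + 512
= 586



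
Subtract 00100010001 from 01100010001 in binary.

Method 1 - Direct subtraction (column by column from the right: bit − bit − borrow-in; if negative, add 2 and borrow 1 from the next column):
borrow: 00000000000
        01100010001
-       00100010001
-------------------
        01000000000

Method 2 - Add two's complement:
Two's complement of 00100010001: invert → 11011101110, add 1 → 11011101111
  01100010001
+ 11011101111
-------------
 101000000000  (end carry out of the top bit = 1)
Discarding the end carry: 01000000000
Decimal check:
  01100010001 = 512 + 256 + 16 + 1 = 785
  00100010001 = 256 + 16 + 1 = 273
  785 - 273 = 512, and 01000000000 = 512 ✓



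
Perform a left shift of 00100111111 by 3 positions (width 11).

Original: 00100111111 (decimal 319)
Shift left by 3 positions
Append 3 zeros on the right and drop the 3 high bits that overflow the 11-bit width
Result: 00111111000 (decimal 504)
Equivalent: 319 << 3 = 319 × 2^3 = 2552, truncated to 11 bits = 504



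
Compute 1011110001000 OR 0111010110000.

OR: 1 when either bit is 1
  1011110001000
| 0111010110000
---------------
  1111110111000
Decimal: 6024 | 3760 = 8120



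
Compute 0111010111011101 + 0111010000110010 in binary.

Add column by column from the right: bit + bit + carry-in; write the sum mod 2, carry 1 when the sum is 2 or 3.
carry:  1110101111100000
        0111010111011101
+       0111010000110010
------------------------
       01110101000001111
(the carry out of the leftmost column, 0, becomes the leading bit)
Decimal check:
  0111010111011101 = 16384 + 8192 + 4096 + 1024 + 256 + 128 + 64 + 16 + 8 + 4 + 1 = 30173
  0111010000110010 = 16384 + 8192 + 4096 + 1024 + 32 + 16 + 2 = 29746
  30173 + 29746 = 59919, and 01110101000001111 = 32768 + 16384 + 8192 + 2048 + 512 + 8 + 4 + 2 + 1 = 59919 ✓



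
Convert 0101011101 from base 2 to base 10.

Sum of powers of 2 for each 1-bit:
2^0 + 2^2 + 2^3 + 2^4 + 2^6 + 2^8
= 1 + 4 + 8 + 16 + 64 + 256
= 349



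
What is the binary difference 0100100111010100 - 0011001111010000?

Method 1 - Direct subtraction (column by column from the right: bit − bit − borrow-in; if negative, add 2 and borrow 1 from the next column):
borrow: 0110110000000000
        0100100111010100
-       0011001111010000
------------------------
        0001011000000100

Method 2 - Add two's complement:
Two's complement of 0011001111010000: invert → 1100110000101111, add 1 → 1100110000110000
  0100100111010100
+ 1100110000110000
------------------
 10001011000000100  (end carry out of the top bit = 1)
Discarding the end carry: 0001011000000100
Decimal check:
  0100100111010100 = 16384 + 2048 + 256 + 128 + 64 + 16 + 4 = 18900
  0011001111010000 = 8192 + 4096 + 512 + 256 + 128 + 64 + 16 = 13264
  18900 - 13264 = 5636, and 0001011000000100 = 4096 + 1024 + 512 + 4 = 5636 ✓



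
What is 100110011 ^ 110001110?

XOR: 1 when bits differ
  100110011
^ 110001110
-----------
  010111101
Decimal: 307 ^ 398 = 189



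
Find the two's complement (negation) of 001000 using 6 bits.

Original: 001000
Step 1 - Invert all bits: 110111
Step 2 - Add 1: 111000
Verification: 001000 + 111000 = 1000000; discarding the end carry (carry out of the top bit) leaves the 6-bit value 000000, as required for x + (-x)



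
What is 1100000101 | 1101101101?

OR: 1 when either bit is 1
  1100000101
| 1101101101
------------
  1101101101
Decimal: 773 | 877 = 877



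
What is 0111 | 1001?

OR: 1 when either bit is 1
  0111
| 1001
------
  1111
Decimal: 7 | 9 = 15



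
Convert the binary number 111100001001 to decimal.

Sum of powers of 2 for each 1-bit:
2^0 + 2^3 + 2^8 + 2^9 + 2^10 + 2^11
= 1 + 8 + 256 + 512 + 1024 + 2048
= 3849



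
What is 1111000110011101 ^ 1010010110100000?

XOR: 1 when bits differ
  1111000110011101
^ 1010010110100000
------------------
  0101010000111101
Decimal: 61853 ^ 42400 = 21565



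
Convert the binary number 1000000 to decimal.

Sum of powers of 2 for each 1-bit:
2^6
= 64
= 64



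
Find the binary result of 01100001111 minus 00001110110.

Method 1 - Direct subtraction (column by column from the right: bit − bit − borrow-in; if negative, add 2 and borrow 1 from the next column):
borrow: 00111100000
        01100001111
-       00001110110
-------------------
        01010011001

Method 2 - Add two's complement:
Two's complement of 00001110110: invert → 11110001001, add 1 → 11110001010
  01100001111
+ 11110001010
-------------
 101010011001  (end carry out of the top bit = 1)
Discarding the end carry: 01010011001
Decimal check:
  01100001111 = 512 + 256 + 8 + 4 + 2 + 1 = 783
  00001110110 = 64 + 32 + 16 + 4 + 2 = 118
  783 - 118 = 665, and 01010011001 = 512 + 128 + 16 + 8 + 1 = 665 ✓



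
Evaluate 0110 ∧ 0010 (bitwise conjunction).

AND: 1 only when both bits are 1
  0110
& 0010
------
  0010
Decimal: 6 & 2 = 2



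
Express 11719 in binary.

Using repeated division by 2:
11719 ÷ 2 = 5859 remainder 1
5859 ÷ 2 = 2929 remainder 1
2929 ÷ 2 = 1464 remainder 1
1464 ÷ 2 = 732 remainder 0
732 ÷ 2 = 366 remainder 0
366 ÷ 2 = 183 remainder 0
183 ÷ 2 = 91 remainder 1
91 ÷ 2 = 45 remainder 1
45 ÷ 2 = 22 remainder 1
22 ÷ 2 = 11 remainder 0
11 ÷ 2 = 5 remainder 1
5 ÷ 2 = 2 remainder 1
2 ÷ 2 = 1 remainder 0
1 ÷ 2 = 0 remainder 1
Reading remainders bottom to top: 10110111000111



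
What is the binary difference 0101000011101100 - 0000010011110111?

Method 1 - Direct subtraction (column by column from the right: bit − bit − borrow-in; if negative, add 2 and borrow 1 from the next column):
borrow: 0001111111101110
        0101000011101100
-       0000010011110111
------------------------
        0100101111110101

Method 2 - Add two's complement:
Two's complement of 0000010011110111: invert → 1111101100001000, add 1 → 1111101100001001
  0101000011101100
+ 1111101100001001
------------------
 10100101111110101  (end carry out of the top bit = 1)
Discarding the end carry: 0100101111110101
Decimal check:
  0101000011101100 = 16384 + 4096 + 128 + 64 + 32 + 8 + 4 = 20716
  0000010011110111 = 1024 + 128 + 64 + 32 + 16 + 4 + 2 + 1 = 1271
  20716 - 1271 = 19445, and 0100101111110101 = 16384 + 2048 + 512 + 256 + 128 + 64 + 32 + 16 + 4 + 1 = 19445 ✓



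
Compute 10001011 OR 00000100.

OR: 1 when either bit is 1
  10001011
| 00000100
----------
  10001111
Decimal: 139 | 4 = 143



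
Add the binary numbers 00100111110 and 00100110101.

Add column by column from the right: bit + bit + carry-in; write the sum mod 2, carry 1 when the sum is 2 or 3.
carry:  01001111000
        00100111110
+       00100110101
-------------------
       001001110011
(the carry out of the leftmost column, 0, becomes the leading bit)
Decimal check:
  00100111110 = 256 + 32 + 16 + 8 + 4 + 2 = 318
  00100110101 = 256 + 32 + 16 + 4 + 1 = 309
  318 + 309 = 627, and 001001110011 = 512 + 64 + 32 + 16 + 2 + 1 = 627 ✓



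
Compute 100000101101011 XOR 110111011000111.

XOR: 1 when bits differ
  100000101101011
^ 110111011000111
-----------------
  010111110101100
Decimal: 16747 ^ 28359 = 12204



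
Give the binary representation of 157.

Using repeated division by 2:
157 ÷ 2 = 78 remainder 1
78 ÷ 2 = 39 remainder 0
39 ÷ 2 = 19 remainder 1
19 ÷ 2 = 9 remainder 1
9 ÷ 2 = 4 remainder 1
4 ÷ 2 = 2 remainder 0
2 ÷ 2 = 1 remainder 0
1 ÷ 2 = 0 remainder 1
Reading remainders bottom to top: 10011101



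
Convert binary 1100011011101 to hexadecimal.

Group into 4-bit nibbles from right:
  0001 = 1
  1000 = 8
  1101 = D
  1101 = D
Result: 18DD



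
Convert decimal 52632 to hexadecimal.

Using repeated division by 16 (digits 10–15 are A–F):
52632 ÷ 16 = 3289 remainder 8
3289 ÷ 16 = 205 remainder 9
205 ÷ 16 = 12 remainder 13 (D)
12 ÷ 16 = 0 remainder 12 (C)
Reading remainders bottom to top: CD98



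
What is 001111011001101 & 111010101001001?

AND: 1 only when both bits are 1
  001111011001101
& 111010101001001
-----------------
  001010001001001
Decimal: 7885 & 30025 = 5193



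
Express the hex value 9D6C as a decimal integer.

Expand by place value (powers of 16):
Digit values: D = 13, C = 12
9D6C = 9 × 16^3 + 13 × 16^2 + 6 × 16^1 + 12 × 16^0
= 9 × 4096 + 13 × 256 + 6 × 16 + 12 × 1
= 36864 + 3328 + 96 + 12
= 40300



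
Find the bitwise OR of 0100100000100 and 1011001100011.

OR: 1 when either bit is 1
  0100100000100
| 1011001100011
---------------
  1111101100111
Decimal: 2308 | 5731 = 8039



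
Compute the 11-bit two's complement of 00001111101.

Original: 00001111101
Step 1 - Invert all bits: 11110000010
Step 2 - Add 1: 11110000011
Verification: 00001111101 + 11110000011 = 100000000000; discarding the end carry (carry out of the top bit) leaves the 11-bit value 00000000000, as required for x + (-x)



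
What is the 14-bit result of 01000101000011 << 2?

Original: 01000101000011 (decimal 4419)
Shift left by 2 positions
Append 2 zeros on the right and drop the 2 high bits that overflow the 14-bit width
Result: 00010100001100 (decimal 1292)
Equivalent: 4419 << 2 = 4419 × 2^2 = 17676, truncated to 14 bits = 1292



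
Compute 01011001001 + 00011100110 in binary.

Add column by column from the right: bit + bit + carry-in; write the sum mod 2, carry 1 when the sum is 2 or 3.
carry:  00110000000
        01011001001
+       00011100110
-------------------
       001110101111
(the carry out of the leftmost column, 0, becomes the leading bit)
Decimal check:
  01011001001 = 512 + 128 + 64 + 8 + 1 = 713
  00011100110 = 128 + 64 + 32 + 4 + 2 = 230
  713 + 230 = 943, and 001110101111 = 512 + 256 + 128 + 32 + 8 + 4 + 2 + 1 = 943 ✓



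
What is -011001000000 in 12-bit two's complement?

Original: 011001000000
Step 1 - Invert all bits: 100110111111
Step 2 - Add 1: 100111000000
Verification: 011001000000 + 100111000000 = 1000000000000; discarding the end carry (carry out of the top bit) leaves the 12-bit value 000000000000, as required for x + (-x)



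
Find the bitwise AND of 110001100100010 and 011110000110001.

AND: 1 only when both bits are 1
  110001100100010
& 011110000110001
-----------------
  010000000100000
Decimal: 25378 & 15409 = 8224



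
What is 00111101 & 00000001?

AND: 1 only when both bits are 1
  00111101
& 00000001
----------
  00000001
Decimal: 61 & 1 = 1



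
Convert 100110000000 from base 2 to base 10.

Sum of powers of 2 for each 1-bit:
2^7 + 2^8 + 2^11
= 128 + 256 + 2048
= 2432



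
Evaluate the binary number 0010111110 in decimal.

Sum of powers of 2 for each 1-bit:
2^1 + 2^2 + 2^3 + 2^4 + 2^5 + 2^7
= 2 + 4 + 8 + 16 + 32 + 128
= 190



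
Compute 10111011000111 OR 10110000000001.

OR: 1 when either bit is 1
  10111011000111
| 10110000000001
----------------
  10111011000111
Decimal: 11975 | 11265 = 11975



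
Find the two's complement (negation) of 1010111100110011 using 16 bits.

Original (sign bit 1, negative): 1010111100110011
Step 1 - Invert all bits: 0101000011001100
Step 2 - Add 1: 0101000011001101
Verification: 1010111100110011 + 0101000011001101 = 10000000000000000; discarding the end carry (carry out of the top bit) leaves the 16-bit value 0000000000000000, as required for x + (-x)



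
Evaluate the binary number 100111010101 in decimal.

Sum of powers of 2 for each 1-bit:
2^0 + 2^2 + 2^4 + 2^6 + 2^7 + 2^8 + 2^11
= 1 + 4 + 16 + 64 + 128 + 256 + 2048
= 2517



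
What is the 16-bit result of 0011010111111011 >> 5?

Original: 0011010111111011 (decimal 13819)
Shift right by 5 positions
Drop the 5 low bits; fill with zeros on the left
Result: 0000000110101111 (decimal 431)
Equivalent: 13819 >> 5 = 13819 ÷ 2^5 = 431



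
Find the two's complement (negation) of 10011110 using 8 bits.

Original (sign bit 1, negative): 10011110
Step 1 - Invert all bits: 01100001
Step 2 - Add 1: 01100010
Verification: 10011110 + 01100010 = 100000000; discarding the end carry (carry out of the top bit) leaves the 8-bit value 00000000, as required for x + (-x)



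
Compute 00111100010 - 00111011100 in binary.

Method 1 - Direct subtraction (column by column from the right: bit − bit − borrow-in; if negative, add 2 and borrow 1 from the next column):
borrow: 00000111000
        00111100010
-       00111011100
-------------------
        00000000110

Method 2 - Add two's complement:
Two's complement of 00111011100: invert → 11000100011, add 1 → 11000100100
  00111100010
+ 11000100100
-------------
 100000000110  (end carry out of the top bit = 1)
Discarding the end carry: 00000000110
Decimal check:
  00111100010 = 256 + 128 + 64 + 32 + 2 = 482
  00111011100 = 256 + 128 + 64 + 16 + 8 + 4 = 476
  482 - 476 = 6, and 00000000110 = 4 + 2 = 6 ✓



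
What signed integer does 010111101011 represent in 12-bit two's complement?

Binary: 010111101011
Sign bit: 0 (non-negative)
Read directly as an unsigned value:
010111101011 = 1024 + 256 + 128 + 64 + 32 + 8 + 2 + 1 = 1515
Value: 1515



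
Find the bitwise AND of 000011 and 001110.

AND: 1 only when both bits are 1
  000011
& 001110
--------
  000010
Decimal: 3 & 14 = 2



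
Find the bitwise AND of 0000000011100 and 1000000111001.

AND: 1 only when both bits are 1
  0000000011100
& 1000000111001
---------------
  0000000011000
Decimal: 28 & 4153 = 24



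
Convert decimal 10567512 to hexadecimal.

Using repeated division by 16 (digits 10–15 are A–F):
10567512 ÷ 16 = 660469 remainder 8
660469 ÷ 16 = 41279 remainder 5
41279 ÷ 16 = 2579 remainder 15 (F)
2579 ÷ 16 = 161 remainder 3
161 ÷ 16 = 10 remainder 1
10 ÷ 16 = 0 remainder 10 (A)
Reading remainders bottom to top: A13F58



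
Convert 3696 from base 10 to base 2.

Using repeated division by 2:
3696 ÷ 2 = 1848 remainder 0
1848 ÷ 2 = 924 remainder 0
924 ÷ 2 = 462 remainder 0
462 ÷ 2 = 231 remainder 0
231 ÷ 2 = 115 remainder 1
115 ÷ 2 = 57 remainder 1
57 ÷ 2 = 28 remainder 1
28 ÷ 2 = 14 remainder 0
14 ÷ 2 = 7 remainder 0
7 ÷ 2 = 3 remainder 1
3 ÷ 2 = 1 remainder 1
1 ÷ 2 = 0 remainder 1
Reading remainders bottom to top: 111001110000



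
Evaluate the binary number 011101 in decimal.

Sum of powers of 2 for each 1-bit:
2^0 + 2^2 + 2^3 + 2^4
= 1 + 4 + 8 + 16
= 29



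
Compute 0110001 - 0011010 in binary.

Method 1 - Direct subtraction (column by column from the right: bit − bit − borrow-in; if negative, add 2 and borrow 1 from the next column):
borrow: 0111100
        0110001
-       0011010
---------------
        0010111

Method 2 - Add two's complement:
Two's complement of 0011010: invert → 1100101, add 1 → 1100110
  0110001
+ 1100110
---------
 10010111  (end carry out of the top bit = 1)
Discarding the end carry: 0010111
Decimal check:
  0110001 = 32 + 16 + 1 = 49
  0011010 = 16 + 8 + 2 = 26
  49 - 26 = 23, and 0010111 = 16 + 4 + 2 + 1 = 23 ✓



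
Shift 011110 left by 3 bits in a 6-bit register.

Original: 011110 (decimal 30)
Shift left by 3 positions
Append 3 zeros on the right and drop the 3 high bits that overflow the 6-bit width
Result: 110000 (decimal 48)
Equivalent: 30 << 3 = 30 × 2^3 = 240, truncated to 6 bits = 48



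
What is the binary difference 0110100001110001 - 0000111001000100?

Method 1 - Direct subtraction (column by column from the right: bit − bit − borrow-in; if negative, add 2 and borrow 1 from the next column):
borrow: 0011110000011000
        0110100001110001
-       0000111001000100
------------------------
        0101101000101101

Method 2 - Add two's complement:
Two's complement of 0000111001000100: invert → 1111000110111011, add 1 → 1111000110111100
  0110100001110001
+ 1111000110111100
------------------
 10101101000101101  (end carry out of the top bit = 1)
Discarding the end carry: 0101101000101101
Decimal check:
  0110100001110001 = 16384 + 8192 + 2048 + 64 + 32 + 16 + 1 = 26737
  0000111001000100 = 2048 + 1024 + 512 + 64 + 4 = 3652
  26737 - 3652 = 23085, and 0101101000101101 = 16384 + 4096 + 2048 + 512 + 32 + 8 + 4 + 1 = 23085 ✓



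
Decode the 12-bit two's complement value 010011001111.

Binary: 010011001111
Sign bit: 0 (non-negative)
Read directly as an unsigned value:
010011001111 = 1024 + 128 + 64 + 8 + 4 + 2 + 1 = 1231
Value: 1231



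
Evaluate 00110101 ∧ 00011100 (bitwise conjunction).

AND: 1 only when both bits are 1
  00110101
& 00011100
----------
  00010100
Decimal: 53 & 28 = 20



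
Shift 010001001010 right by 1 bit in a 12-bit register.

Original: 010001001010 (decimal 1098)
Shift right by 1 position
Drop the 1 low bit; fill with zero on the left
Result: 001000100101 (decimal 549)
Equivalent: 1098 >> 1 = 1098 ÷ 2^1 = 549



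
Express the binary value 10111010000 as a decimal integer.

Sum of powers of 2 for each 1-bit:
2^4 + 2^6 + 2^7 + 2^8 + 2^10
= 16 + 64 + 128 + 256 + 1024
= 1488



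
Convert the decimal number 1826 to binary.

Using repeated division by 2:
1826 ÷ 2 = 913 remainder 0
913 ÷ 2 = 456 remainder 1
456 ÷ 2 = 228 remainder 0
228 ÷ 2 = 114 remainder 0
114 ÷ 2 = 57 remainder 0
57 ÷ 2 = 28 remainder 1
28 ÷ 2 = 14 remainder 0
14 ÷ 2 = 7 remainder 0
7 ÷ 2 = 3 remainder 1
3 ÷ 2 = 1 remainder 1
1 ÷ 2 = 0 remainder 1
Reading remainders bottom to top: 11100100010



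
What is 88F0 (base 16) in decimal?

Expand by place value (powers of 16):
Digit values: F = 15
88F0 = 8 × 16^3 + 8 × 16^2 + 15 × 16^1 + 0 × 16^0
= 8 × 4096 + 8 × 256 + 15 × 16 + 0 × 1
= 32768 + 2048 + 240 + 0
= 35056



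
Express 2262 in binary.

Using repeated division by 2:
2262 ÷ 2 = 1131 remainder 0
1131 ÷ 2 = 565 remainder 1
565 ÷ 2 = 282 remainder 1
282 ÷ 2 = 141 remainder 0
141 ÷ 2 = 70 remainder 1
70 ÷ 2 = 35 remainder 0
35 ÷ 2 = 17 remainder 1
17 ÷ 2 = 8 remainder 1
8 ÷ 2 = 4 remainder 0
4 ÷ 2 = 2 remainder 0
2 ÷ 2 = 1 remainder 0
1 ÷ 2 = 0 remainder 1
Reading remainders bottom to top: 100011010110



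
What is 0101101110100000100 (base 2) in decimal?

Sum of powers of 2 for each 1-bit:
2^2 + 2^8 + 2^10 + 2^11 + 2^12 + 2^14 + 2^15 + 2^17
= 4 + 256 + 1024 + 2048 + 4096 + 16384 + 32768 + 131072
= 187652



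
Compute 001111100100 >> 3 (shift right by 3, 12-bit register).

Original: 001111100100 (decimal 996)
Shift right by 3 positions
Drop the 3 low bits; fill with zeros on the left
Result: 000001111100 (decimal 124)
Equivalent: 996 >> 3 = 996 ÷ 2^3 = 124



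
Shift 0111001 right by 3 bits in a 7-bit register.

Original: 0111001 (decimal 57)
Shift right by 3 positions
Drop the 3 low bits; fill with zeros on the left
Result: 0000111 (decimal 7)
Equivalent: 57 >> 3 = 57 ÷ 2^3 = 7



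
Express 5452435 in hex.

Using repeated division by 16 (digits 10–15 are A–F):
5452435 ÷ 16 = 340777 remainder 3
340777 ÷ 16 = 21298 remainder 9
21298 ÷ 16 = 1331 remainder 2
1331 ÷ 16 = 83 remainder 3
83 ÷ 16 = 5 remainder 3
5 ÷ 16 = 0 remainder 5
Reading remainders bottom to top: 533293



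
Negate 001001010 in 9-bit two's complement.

Original: 001001010
Step 1 - Invert all bits: 110110101
Step 2 - Add 1: 110110110
Verification: 001001010 + 110110110 = 1000000000; discarding the end carry (carry out of the top bit) leaves the 9-bit value 000000000, as required for x + (-x)



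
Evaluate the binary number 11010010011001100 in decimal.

Sum of powers of 2 for each 1-bit:
2^2 + 2^3 + 2^6 + 2^7 + 2^10 + 2^13 + 2^15 + 2^16
= 4 + 8 + 64 + 128 + 1024 + 8192 + 32768 + 65536
= 107724



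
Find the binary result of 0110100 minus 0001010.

Method 1 - Direct subtraction (column by column from the right: bit − bit − borrow-in; if negative, add 2 and borrow 1 from the next column):
borrow: 0010100
        0110100
-       0001010
---------------
        0101010

Method 2 - Add two's complement:
Two's complement of 0001010: invert → 1110101, add 1 → 1110110
  0110100
+ 1110110
---------
 10101010  (end carry out of the top bit = 1)
Discarding the end carry: 0101010
Decimal check:
  0110100 = 32 + 16 + 4 = 52
  0001010 = 8 + 2 = 10
  52 - 10 = 42, and 0101010 = 32 + 8 + 2 = 42 ✓



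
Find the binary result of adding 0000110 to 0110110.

Add column by column from the right: bit + bit + carry-in; write the sum mod 2, carry 1 when the sum is 2 or 3.
carry:  0001100
        0000110
+       0110110
---------------
       00111100
(the carry out of the leftmost column, 0, becomes the leading bit)
Decimal check:
  0000110 = 4 + 2 = 6
  0110110 = 32 + 16 + 4 + 2 = 54
  6 + 54 = 60, and 00111100 = 32 + 16 + 8 + 4 = 60 ✓



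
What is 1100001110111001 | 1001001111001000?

OR: 1 when either bit is 1
  1100001110111001
| 1001001111001000
------------------
  1101001111111001
Decimal: 50105 | 37832 = 54265



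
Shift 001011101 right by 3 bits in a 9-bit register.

Original: 001011101 (decimal 93)
Shift right by 3 positions
Drop the 3 low bits; fill with zeros on the left
Result: 000001011 (decimal 11)
Equivalent: 93 >> 3 = 93 ÷ 2^3 = 11



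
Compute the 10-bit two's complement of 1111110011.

Original (sign bit 1, negative): 1111110011
Step 1 - Invert all bits: 0000001100
Step 2 - Add 1: 0000001101
Verification: 1111110011 + 0000001101 = 10000000000; discarding the end carry (carry out of the top bit) leaves the 10-bit value 0000000000, as required for x + (-x)



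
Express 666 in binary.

Using repeated division by 2:
666 ÷ 2 = 333 remainder 0
333 ÷ 2 = 166 remainder 1
166 ÷ 2 = 83 remainder 0
83 ÷ 2 = 41 remainder 1
41 ÷ 2 = 20 remainder 1
20 ÷ 2 = 10 remainder 0
10 ÷ 2 = 5 remainder 0
5 ÷ 2 = 2 remainder 1
2 ÷ 2 = 1 remainder 0
1 ÷ 2 = 0 remainder 1
Reading remainders bottom to top: 1010011010



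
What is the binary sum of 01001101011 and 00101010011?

Add column by column from the right: bit + bit + carry-in; write the sum mod 2, carry 1 when the sum is 2 or 3.
carry:  00010000110
        01001101011
+       00101010011
-------------------
       001110111110
(the carry out of the leftmost column, 0, becomes the leading bit)
Decimal check:
  01001101011 = 512 + 64 + 32 + 8 + 2 + 1 = 619
  00101010011 = 256 + 64 + 16 + 2 + 1 = 339
  619 + 339 = 958, and 001110111110 = 512 + 256 + 128 + 32 + 16 + 8 + 4 + 2 = 958 ✓



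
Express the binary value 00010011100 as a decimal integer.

Sum of powers of 2 for each 1-bit:
2^2 + 2^3 + 2^4 + 2^7
= 4 + 8 + 16 + 128
= 156



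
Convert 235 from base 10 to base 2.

Using repeated division by 2:
235 ÷ 2 = 117 remainder 1
117 ÷ 2 = 58 remainder 1
58 ÷ 2 = 29 remainder 0
29 ÷ 2 = 14 remainder 1
14 ÷ 2 = 7 remainder 0
7 ÷ 2 = 3 remainder 1
3 ÷ 2 = 1 remainder 1
1 ÷ 2 = 0 remainder 1
Reading remainders bottom to top: 11101011



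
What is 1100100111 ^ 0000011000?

XOR: 1 when bits differ
  1100100111
^ 0000011000
------------
  1100111111
Decimal: 807 ^ 24 = 831



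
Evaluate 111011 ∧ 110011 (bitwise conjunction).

AND: 1 only when both bits are 1
  111011
& 110011
--------
  110011
Decimal: 59 & 51 = 51



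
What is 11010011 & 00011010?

AND: 1 only when both bits are 1
  11010011
& 00011010
----------
  00010010
Decimal: 211 & 26 = 18



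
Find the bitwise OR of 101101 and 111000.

OR: 1 when either bit is 1
  101101
| 111000
--------
  111101
Decimal: 45 | 56 = 61



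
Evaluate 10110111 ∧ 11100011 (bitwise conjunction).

AND: 1 only when both bits are 1
  10110111
& 11100011
----------
  10100011
Decimal: 183 & 227 = 163



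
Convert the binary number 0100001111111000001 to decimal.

Sum of powers of 2 for each 1-bit:
2^0 + 2^6 + 2^7 + 2^8 + 2^9 + 2^10 + 2^11 + 2^12 + 2^17
= 1 + 64 + 128 + 256 + 512 + 1024 + 2048 + 4096 + 131072
= 139201



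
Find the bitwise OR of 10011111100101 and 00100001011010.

OR: 1 when either bit is 1
  10011111100101
| 00100001011010
----------------
  10111111111111
Decimal: 10213 | 2138 = 12287



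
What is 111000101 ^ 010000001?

XOR: 1 when bits differ
  111000101
^ 010000001
-----------
  101000100
Decimal: 453 ^ 129 = 324

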